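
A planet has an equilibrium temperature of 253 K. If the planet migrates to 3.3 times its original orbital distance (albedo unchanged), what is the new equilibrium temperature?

T_eq ∝ L^(1/4) · d^(−1/2).
T′ = 253 / 3.3^(1/2) = 139 K.

T_eq ≈ 139 K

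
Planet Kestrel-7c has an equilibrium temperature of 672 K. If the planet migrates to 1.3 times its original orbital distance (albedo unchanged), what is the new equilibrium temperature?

T_eq ≈ 589 K

T_eq ∝ L^(1/4) · d^(−1/2).
T′ = 672 / 1.3^(1/2) = 589 K.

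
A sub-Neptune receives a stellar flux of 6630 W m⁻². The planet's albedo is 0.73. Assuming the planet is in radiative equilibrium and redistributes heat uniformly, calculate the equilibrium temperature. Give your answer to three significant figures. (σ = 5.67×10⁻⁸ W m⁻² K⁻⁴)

Energy balance: absorbed = emitted ⇒ πR²·S(1−A) = 4πR²·σT_eq⁴, so T_eq⁴ = S(1−A)/(4σ).
T_eq = [6630 × 0.27 / (4 × 5.67×10⁻⁸)]^(1/4) = (7.89×10⁹)^(1/4) = 298 K.

T_eq ≈ 298 K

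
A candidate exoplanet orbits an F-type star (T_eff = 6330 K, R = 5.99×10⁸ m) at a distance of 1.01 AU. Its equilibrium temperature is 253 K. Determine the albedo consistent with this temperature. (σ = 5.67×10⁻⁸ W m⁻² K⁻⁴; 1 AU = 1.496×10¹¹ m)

d = 1.01 AU = 1.51×10¹¹ m.
L = 4πR_⋆²σT_⋆⁴ = 4π(5.99×10⁸)² × 5.67×10⁻⁸ × (6330)⁴ = 4.10×10²⁶ W.
S = L/(4πd²) = 1430 W m⁻².
From T_eq⁴ = S(1−A)/(4σ): 1−A = 4σT_eq⁴/S.
1−A = 4 × 5.67×10⁻⁸ × (253)⁴ / 1430 = 0.650.

A ≈ 0.35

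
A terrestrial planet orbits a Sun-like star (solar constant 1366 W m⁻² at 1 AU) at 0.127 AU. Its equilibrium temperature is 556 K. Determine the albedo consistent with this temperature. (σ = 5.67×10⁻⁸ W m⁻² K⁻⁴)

A ≈ 0.74

Flux at 0.127 AU: S = 1366/0.127² = 8.47×10⁴ W m⁻².
From T_eq⁴ = S(1−A)/(4σ): 1−A = 4σT_eq⁴/S.
1−A = 4 × 5.67×10⁻⁸ × (556)⁴ / 8.47×10⁴ = 0.256.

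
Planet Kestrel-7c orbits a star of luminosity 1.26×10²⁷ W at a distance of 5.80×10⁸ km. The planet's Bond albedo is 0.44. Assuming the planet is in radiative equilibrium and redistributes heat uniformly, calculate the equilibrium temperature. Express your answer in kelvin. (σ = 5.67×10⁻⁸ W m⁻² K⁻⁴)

T_eq ≈ 165 K

d = 5.80×10⁸ km = 5.80×10¹¹ m.
Flux: S = L/(4πd²) = 1.26×10²⁷/(4π×(5.80×10¹¹)²) = 298 W m⁻².
Energy balance: absorbed = emitted ⇒ πR²·S(1−A) = 4πR²·σT_eq⁴, so T_eq⁴ = S(1−A)/(4σ).
T_eq = [298 × 0.56 / (4 × 5.67×10⁻⁸)]^(1/4) = (7.36×10⁸)^(1/4) = 165 K.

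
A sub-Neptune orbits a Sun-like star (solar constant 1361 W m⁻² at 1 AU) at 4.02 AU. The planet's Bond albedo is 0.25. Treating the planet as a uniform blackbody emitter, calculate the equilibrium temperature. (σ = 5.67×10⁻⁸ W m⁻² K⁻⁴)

Flux at 4.02 AU: S = 1361/4.02² = 84.2 W m⁻².
Energy balance: absorbed = emitted ⇒ πR²·S(1−A) = 4πR²·σT_eq⁴, so T_eq⁴ = S(1−A)/(4σ).
T_eq = [84.2 × 0.75 / (4 × 5.67×10⁻⁸)]^(1/4) = (2.78×10⁸)^(1/4) = 129 K.

T_eq ≈ 129 K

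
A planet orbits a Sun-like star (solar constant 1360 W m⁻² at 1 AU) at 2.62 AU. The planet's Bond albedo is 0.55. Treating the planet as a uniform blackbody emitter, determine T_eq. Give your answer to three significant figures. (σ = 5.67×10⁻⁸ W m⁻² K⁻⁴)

Flux at 2.62 AU: S = 1360/2.62² = 198 W m⁻².
Energy balance: absorbed = emitted ⇒ πR²·S(1−A) = 4πR²·σT_eq⁴, so T_eq⁴ = S(1−A)/(4σ).
T_eq = [198 × 0.45 / (4 × 5.67×10⁻⁸)]^(1/4) = (3.93×10⁸)^(1/4) = 141 K.

T_eq ≈ 141 K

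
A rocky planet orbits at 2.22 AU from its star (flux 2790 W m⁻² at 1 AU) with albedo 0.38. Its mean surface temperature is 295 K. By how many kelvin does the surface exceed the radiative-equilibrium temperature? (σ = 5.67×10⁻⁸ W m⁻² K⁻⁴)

S = 2790/2.22² = 566.1 W m⁻².
T_eq = [S(1−A)/(4σ)]^(1/4) = [566.1×0.62/(4×5.67×10⁻⁸)]^(1/4) = 198.3 K.
ΔT = T_surf − T_eq = 295 − 198.3.

ΔT ≈ 96.7 K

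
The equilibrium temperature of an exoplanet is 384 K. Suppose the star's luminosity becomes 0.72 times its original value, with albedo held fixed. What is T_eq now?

T_eq ∝ L^(1/4) · d^(−1/2).
T′ = 384 × 0.72^(1/4) = 354 K.

T_eq ≈ 354 K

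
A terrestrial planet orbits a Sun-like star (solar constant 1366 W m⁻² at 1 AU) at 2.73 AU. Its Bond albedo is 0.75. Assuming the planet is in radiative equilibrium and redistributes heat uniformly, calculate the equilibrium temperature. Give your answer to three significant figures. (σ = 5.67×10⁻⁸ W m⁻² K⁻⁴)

Flux at 2.73 AU: S = 1366/2.73² = 183 W m⁻².
Energy balance: absorbed = emitted ⇒ πR²·S(1−A) = 4πR²·σT_eq⁴, so T_eq⁴ = S(1−A)/(4σ).
T_eq = [183 × 0.25 / (4 × 5.67×10⁻⁸)]^(1/4) = (2.02×10⁸)^(1/4) = 119 K.

T_eq ≈ 119 K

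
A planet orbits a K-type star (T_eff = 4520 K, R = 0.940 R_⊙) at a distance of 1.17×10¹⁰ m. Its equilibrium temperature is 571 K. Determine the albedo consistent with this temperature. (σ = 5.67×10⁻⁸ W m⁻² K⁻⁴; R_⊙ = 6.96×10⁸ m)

R_⋆ = 0.940 × 6.96×10⁸ = 6.54×10⁸ m.
L = 4πR_⋆²σT_⋆⁴ = 4π(6.54×10⁸)² × 5.67×10⁻⁸ × (4520)⁴ = 1.27×10²⁶ W.
S = L/(4πd²) = 7.40×10⁴ W m⁻².
From T_eq⁴ = S(1−A)/(4σ): 1−A = 4σT_eq⁴/S.
1−A = 4 × 5.67×10⁻⁸ × (571)⁴ / 7.40×10⁴ = 0.326.

A ≈ 0.67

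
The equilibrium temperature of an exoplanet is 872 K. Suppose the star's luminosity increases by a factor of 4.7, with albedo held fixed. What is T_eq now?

T_eq ≈ 1280 K

T_eq ∝ L^(1/4) · d^(−1/2).
T′ = 872 × 4.7^(1/4) = 1280 K.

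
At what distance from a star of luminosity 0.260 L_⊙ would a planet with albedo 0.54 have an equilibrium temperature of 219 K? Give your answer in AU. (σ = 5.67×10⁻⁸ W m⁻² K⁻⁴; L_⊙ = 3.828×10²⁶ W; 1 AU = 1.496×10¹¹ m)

L = 0.260 × 3.828×10²⁶ = 9.95×10²⁵ W.
From T_eq⁴ = L(1−A)/(16πσd²): d = √[L(1−A)/(16πσT_eq⁴)].
d = √[9.95×10²⁵ × 0.46 / (16π × 5.67×10⁻⁸ × (219)⁴)] = 8.36×10¹⁰ m = 0.559 AU.

d ≈ 0.559 AU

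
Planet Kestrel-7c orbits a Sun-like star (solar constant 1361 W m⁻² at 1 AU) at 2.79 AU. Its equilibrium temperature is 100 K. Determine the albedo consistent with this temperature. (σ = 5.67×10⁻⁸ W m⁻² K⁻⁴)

A ≈ 0.87

Flux at 2.79 AU: S = 1361/2.79² = 175 W m⁻².
From T_eq⁴ = S(1−A)/(4σ): 1−A = 4σT_eq⁴/S.
1−A = 4 × 5.67×10⁻⁸ × (100)⁴ / 175 = 0.130.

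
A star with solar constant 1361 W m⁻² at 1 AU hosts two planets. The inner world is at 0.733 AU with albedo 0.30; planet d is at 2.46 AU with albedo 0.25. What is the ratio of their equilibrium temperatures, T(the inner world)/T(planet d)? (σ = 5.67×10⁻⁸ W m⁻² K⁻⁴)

T_eq = [S₀(1−A)/(4σd²)]^(1/4), so T ∝ (1−A)^(1/4) / √d.
T₁ = [1361×0.70/(4×5.67×10⁻⁸×0.733²)]^(1/4) = 297.36 K.
T₂ = [1361×0.75/(4×5.67×10⁻⁸×2.46²)]^(1/4) = 165.14 K.

T₁/T₂ ≈ 1.801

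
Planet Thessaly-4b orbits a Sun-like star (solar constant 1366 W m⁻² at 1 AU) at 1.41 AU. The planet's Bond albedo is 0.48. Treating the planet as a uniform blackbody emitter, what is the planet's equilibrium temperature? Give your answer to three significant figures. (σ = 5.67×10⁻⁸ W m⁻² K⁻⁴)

Flux at 1.41 AU: S = 1366/1.41² = 687 W m⁻².
Energy balance: absorbed = emitted ⇒ πR²·S(1−A) = 4πR²·σT_eq⁴, so T_eq⁴ = S(1−A)/(4σ).
T_eq = [687 × 0.52 / (4 × 5.67×10⁻⁸)]^(1/4) = (1.58×10⁹)^(1/4) = 199 K.

T_eq ≈ 199 K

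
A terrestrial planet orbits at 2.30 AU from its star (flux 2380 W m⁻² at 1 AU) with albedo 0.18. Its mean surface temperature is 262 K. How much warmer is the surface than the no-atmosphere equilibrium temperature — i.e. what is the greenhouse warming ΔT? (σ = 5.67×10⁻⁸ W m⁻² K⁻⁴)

ΔT ≈ 61.2 K

S = 2380/2.30² = 449.9 W m⁻².
T_eq = [S(1−A)/(4σ)]^(1/4) = [449.9×0.82/(4×5.67×10⁻⁸)]^(1/4) = 200.8 K.
ΔT = T_surf − T_eq = 262 − 200.8.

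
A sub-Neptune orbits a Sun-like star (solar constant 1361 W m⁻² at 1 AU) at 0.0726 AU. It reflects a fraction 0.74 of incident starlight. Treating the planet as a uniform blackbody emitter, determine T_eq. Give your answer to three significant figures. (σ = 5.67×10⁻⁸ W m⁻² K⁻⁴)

T_eq ≈ 738 K

Flux at 0.0726 AU: S = 1361/0.0726² = 2.58×10⁵ W m⁻².
Energy balance: absorbed = emitted ⇒ πR²·S(1−A) = 4πR²·σT_eq⁴, so T_eq⁴ = S(1−A)/(4σ).
T_eq = [2.58×10⁵ × 0.26 / (4 × 5.67×10⁻⁸)]^(1/4) = (2.96×10¹¹)^(1/4) = 738 K.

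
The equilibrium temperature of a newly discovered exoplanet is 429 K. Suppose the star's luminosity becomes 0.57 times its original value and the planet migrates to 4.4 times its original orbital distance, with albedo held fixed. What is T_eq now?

T_eq ≈ 178 K

T_eq ∝ L^(1/4) · d^(−1/2).
T′ = 429 × 0.57^(1/4) / 4.4^(1/2) = 178 K.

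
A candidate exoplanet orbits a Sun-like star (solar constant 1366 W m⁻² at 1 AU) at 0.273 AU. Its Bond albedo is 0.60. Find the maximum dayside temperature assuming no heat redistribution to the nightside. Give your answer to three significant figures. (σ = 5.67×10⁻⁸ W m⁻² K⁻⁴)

Flux at 0.273 AU: S = 1366/0.273² = 1.83×10⁴ W m⁻².
With no redistribution each surface element balances locally: S(1−A) = σT⁴.
T = [1.83×10⁴ × 0.40 / 5.67×10⁻⁸]^(1/4) = (1.29×10¹¹)^(1/4) = 600 K.

T_ss ≈ 600 K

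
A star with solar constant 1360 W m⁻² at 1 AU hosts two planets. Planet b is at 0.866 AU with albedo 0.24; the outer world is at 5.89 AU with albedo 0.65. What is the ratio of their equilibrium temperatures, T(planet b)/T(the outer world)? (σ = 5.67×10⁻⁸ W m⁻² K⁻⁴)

T_eq = [S₀(1−A)/(4σd²)]^(1/4), so T ∝ (1−A)^(1/4) / √d.
T₁ = [1360×0.76/(4×5.67×10⁻⁸×0.866²)]^(1/4) = 279.20 K.
T₂ = [1360×0.35/(4×5.67×10⁻⁸×5.89²)]^(1/4) = 88.19 K.

T₁/T₂ ≈ 3.166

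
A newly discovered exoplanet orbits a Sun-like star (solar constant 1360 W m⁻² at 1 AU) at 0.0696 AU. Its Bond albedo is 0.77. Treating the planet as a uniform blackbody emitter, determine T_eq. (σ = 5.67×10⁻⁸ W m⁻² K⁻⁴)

T_eq ≈ 730 K

Flux at 0.0696 AU: S = 1360/0.0696² = 2.81×10⁵ W m⁻².
Energy balance: absorbed = emitted ⇒ πR²·S(1−A) = 4πR²·σT_eq⁴, so T_eq⁴ = S(1−A)/(4σ).
T_eq = [2.81×10⁵ × 0.23 / (4 × 5.67×10⁻⁸)]^(1/4) = (2.85×10¹¹)^(1/4) = 730 K.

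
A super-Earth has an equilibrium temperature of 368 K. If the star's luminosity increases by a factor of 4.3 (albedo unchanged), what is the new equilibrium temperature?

T_eq ∝ L^(1/4) · d^(−1/2).
T′ = 368 × 4.3^(1/4) = 530 K.

T_eq ≈ 530 K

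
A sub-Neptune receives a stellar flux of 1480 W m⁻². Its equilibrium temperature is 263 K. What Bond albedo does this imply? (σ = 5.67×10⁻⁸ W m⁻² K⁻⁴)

From T_eq⁴ = S(1−A)/(4σ): 1−A = 4σT_eq⁴/S.
1−A = 4 × 5.67×10⁻⁸ × (263)⁴ / 1480 = 0.733.

A ≈ 0.27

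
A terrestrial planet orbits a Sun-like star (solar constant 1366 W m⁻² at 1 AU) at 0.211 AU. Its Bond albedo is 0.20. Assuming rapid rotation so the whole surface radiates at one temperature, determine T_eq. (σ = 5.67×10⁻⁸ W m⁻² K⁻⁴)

Flux at 0.211 AU: S = 1366/0.211² = 3.07×10⁴ W m⁻².
Energy balance: absorbed = emitted ⇒ πR²·S(1−A) = 4πR²·σT_eq⁴, so T_eq⁴ = S(1−A)/(4σ).
T_eq = [3.07×10⁴ × 0.80 / (4 × 5.67×10⁻⁸)]^(1/4) = (1.08×10¹¹)^(1/4) = 574 K.

T_eq ≈ 574 K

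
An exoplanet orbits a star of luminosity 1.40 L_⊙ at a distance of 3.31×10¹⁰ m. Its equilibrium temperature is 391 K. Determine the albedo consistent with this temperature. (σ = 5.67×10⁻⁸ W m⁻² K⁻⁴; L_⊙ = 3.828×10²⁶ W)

A ≈ 0.86

L = 1.40 × 3.828×10²⁶ = 5.36×10²⁶ W.
Flux: S = L/(4πd²) = 5.36×10²⁶/(4π×(3.31×10¹⁰)²) = 3.89×10⁴ W m⁻².
From T_eq⁴ = S(1−A)/(4σ): 1−A = 4σT_eq⁴/S.
1−A = 4 × 5.67×10⁻⁸ × (391)⁴ / 3.89×10⁴ = 0.136.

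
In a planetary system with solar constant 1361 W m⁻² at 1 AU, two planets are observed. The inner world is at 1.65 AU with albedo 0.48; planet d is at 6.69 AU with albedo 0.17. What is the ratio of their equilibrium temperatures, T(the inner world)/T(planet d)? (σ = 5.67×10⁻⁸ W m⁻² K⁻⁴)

T₁/T₂ ≈ 1.791

T_eq = [S₀(1−A)/(4σd²)]^(1/4), so T ∝ (1−A)^(1/4) / √d.
T₁ = [1361×0.52/(4×5.67×10⁻⁸×1.65²)]^(1/4) = 184.00 K.
T₂ = [1361×0.83/(4×5.67×10⁻⁸×6.69²)]^(1/4) = 102.71 K.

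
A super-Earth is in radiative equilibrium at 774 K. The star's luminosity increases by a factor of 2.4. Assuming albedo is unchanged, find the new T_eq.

T_eq ∝ L^(1/4) · d^(−1/2).
T′ = 774 × 2.4^(1/4) = 963 K.

T_eq ≈ 963 K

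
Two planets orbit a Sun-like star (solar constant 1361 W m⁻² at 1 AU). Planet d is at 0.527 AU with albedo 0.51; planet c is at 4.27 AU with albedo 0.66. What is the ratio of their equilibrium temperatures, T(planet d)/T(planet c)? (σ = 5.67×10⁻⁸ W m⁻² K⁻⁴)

T₁/T₂ ≈ 3.119

T_eq = [S₀(1−A)/(4σd²)]^(1/4), so T ∝ (1−A)^(1/4) / √d.
T₁ = [1361×0.49/(4×5.67×10⁻⁸×0.527²)]^(1/4) = 320.77 K.
T₂ = [1361×0.34/(4×5.67×10⁻⁸×4.27²)]^(1/4) = 102.85 K.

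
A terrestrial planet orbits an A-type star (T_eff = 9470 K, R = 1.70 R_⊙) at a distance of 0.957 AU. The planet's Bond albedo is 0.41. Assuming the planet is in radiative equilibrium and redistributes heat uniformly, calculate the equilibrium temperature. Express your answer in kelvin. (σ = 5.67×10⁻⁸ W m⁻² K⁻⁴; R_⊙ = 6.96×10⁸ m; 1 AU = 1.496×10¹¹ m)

T_eq ≈ 534 K

R_⋆ = 1.70 × 6.96×10⁸ = 1.18×10⁹ m.
d = 0.957 AU = 1.43×10¹¹ m.
L = 4πR_⋆²σT_⋆⁴ = 4π(1.18×10⁹)² × 5.67×10⁻⁸ × (9470)⁴ = 8.02×10²⁷ W.
S = L/(4πd²) = 3.11×10⁴ W m⁻².
Energy balance: absorbed = emitted ⇒ πR²·S(1−A) = 4πR²·σT_eq⁴, so T_eq⁴ = S(1−A)/(4σ).
T_eq = [3.11×10⁴ × 0.59 / (4 × 5.67×10⁻⁸)]^(1/4) = (8.10×10¹⁰)^(1/4) = 534 K.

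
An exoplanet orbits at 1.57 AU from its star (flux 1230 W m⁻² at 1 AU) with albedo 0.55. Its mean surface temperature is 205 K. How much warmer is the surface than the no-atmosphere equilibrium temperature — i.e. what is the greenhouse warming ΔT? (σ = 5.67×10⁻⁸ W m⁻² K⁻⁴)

S = 1230/1.57² = 499.0 W m⁻².
T_eq = [S(1−A)/(4σ)]^(1/4) = [499.0×0.45/(4×5.67×10⁻⁸)]^(1/4) = 177.4 K.
ΔT = T_surf − T_eq = 205 − 177.4.

ΔT ≈ 27.6 K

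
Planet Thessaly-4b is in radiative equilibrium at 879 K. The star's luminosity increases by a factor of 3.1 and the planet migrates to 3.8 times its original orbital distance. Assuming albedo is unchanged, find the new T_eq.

T_eq ∝ L^(1/4) · d^(−1/2).
T′ = 879 × 3.1^(1/4) / 3.8^(1/2) = 598 K.

T_eq ≈ 598 K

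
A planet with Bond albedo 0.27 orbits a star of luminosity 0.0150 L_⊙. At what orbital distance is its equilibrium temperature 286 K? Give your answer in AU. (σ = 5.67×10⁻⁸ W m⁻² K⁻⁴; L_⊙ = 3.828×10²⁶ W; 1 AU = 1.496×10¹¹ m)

d ≈ 0.0991 AU

L = 0.0150 × 3.828×10²⁶ = 5.74×10²⁴ W.
From T_eq⁴ = L(1−A)/(16πσd²): d = √[L(1−A)/(16πσT_eq⁴)].
d = √[5.74×10²⁴ × 0.73 / (16π × 5.67×10⁻⁸ × (286)⁴)] = 1.48×10¹⁰ m = 0.0991 AU.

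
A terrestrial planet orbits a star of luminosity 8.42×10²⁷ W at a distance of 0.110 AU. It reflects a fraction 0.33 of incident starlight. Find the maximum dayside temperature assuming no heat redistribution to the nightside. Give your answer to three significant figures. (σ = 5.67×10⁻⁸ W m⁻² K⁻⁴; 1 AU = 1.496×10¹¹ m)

d = 0.110 AU = 1.65×10¹⁰ m.
Flux: S = L/(4πd²) = 8.42×10²⁷/(4π×(1.65×10¹⁰)²) = 2.47×10⁶ W m⁻².
With no redistribution each surface element balances locally: S(1−A) = σT⁴.
T = [2.47×10⁶ × 0.67 / 5.67×10⁻⁸]^(1/4) = (2.92×10¹³)^(1/4) = 2330 K.

T_ss ≈ 2330 K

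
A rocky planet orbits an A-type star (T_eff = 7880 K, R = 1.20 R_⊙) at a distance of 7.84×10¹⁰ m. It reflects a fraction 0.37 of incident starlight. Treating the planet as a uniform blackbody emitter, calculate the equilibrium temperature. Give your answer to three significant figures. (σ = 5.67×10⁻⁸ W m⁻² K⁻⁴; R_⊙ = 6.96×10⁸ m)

R_⋆ = 1.20 × 6.96×10⁸ = 8.35×10⁸ m.
L = 4πR_⋆²σT_⋆⁴ = 4π(8.35×10⁸)² × 5.67×10⁻⁸ × (7880)⁴ = 1.92×10²⁷ W.
S = L/(4πd²) = 2.48×10⁴ W m⁻².
Energy balance: absorbed = emitted ⇒ πR²·S(1−A) = 4πR²·σT_eq⁴, so T_eq⁴ = S(1−A)/(4σ).
T_eq = [2.48×10⁴ × 0.63 / (4 × 5.67×10⁻⁸)]^(1/4) = (6.89×10¹⁰)^(1/4) = 512 K.

T_eq ≈ 512 K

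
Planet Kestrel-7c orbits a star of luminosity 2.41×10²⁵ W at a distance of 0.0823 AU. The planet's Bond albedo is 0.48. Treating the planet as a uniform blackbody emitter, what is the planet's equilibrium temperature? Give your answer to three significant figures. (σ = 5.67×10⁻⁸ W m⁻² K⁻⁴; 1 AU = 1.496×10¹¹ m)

T_eq ≈ 413 K

d = 0.0823 AU = 1.23×10¹⁰ m.
Flux: S = L/(4πd²) = 2.41×10²⁵/(4π×(1.23×10¹⁰)²) = 1.27×10⁴ W m⁻².
Energy balance: absorbed = emitted ⇒ πR²·S(1−A) = 4πR²·σT_eq⁴, so T_eq⁴ = S(1−A)/(4σ).
T_eq = [1.27×10⁴ × 0.52 / (4 × 5.67×10⁻⁸)]^(1/4) = (2.90×10¹⁰)^(1/4) = 413 K.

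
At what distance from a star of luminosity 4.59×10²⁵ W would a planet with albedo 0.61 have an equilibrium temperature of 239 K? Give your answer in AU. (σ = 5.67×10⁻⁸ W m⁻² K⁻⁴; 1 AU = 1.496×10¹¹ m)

From T_eq⁴ = L(1−A)/(16πσd²): d = √[L(1−A)/(16πσT_eq⁴)].
d = √[4.59×10²⁵ × 0.39 / (16π × 5.67×10⁻⁸ × (239)⁴)] = 4.39×10¹⁰ m = 0.293 AU.

d ≈ 0.293 AU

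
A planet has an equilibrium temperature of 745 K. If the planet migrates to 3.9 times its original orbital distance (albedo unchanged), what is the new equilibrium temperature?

T_eq ∝ L^(1/4) · d^(−1/2).
T′ = 745 / 3.9^(1/2) = 377 K.

T_eq ≈ 377 K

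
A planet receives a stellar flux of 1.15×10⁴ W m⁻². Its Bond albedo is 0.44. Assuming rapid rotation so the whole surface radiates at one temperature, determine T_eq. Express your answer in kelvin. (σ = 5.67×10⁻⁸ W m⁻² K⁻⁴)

Energy balance: absorbed = emitted ⇒ πR²·S(1−A) = 4πR²·σT_eq⁴, so T_eq⁴ = S(1−A)/(4σ).
T_eq = [1.15×10⁴ × 0.56 / (4 × 5.67×10⁻⁸)]^(1/4) = (2.84×10¹⁰)^(1/4) = 410 K.

T_eq ≈ 410 K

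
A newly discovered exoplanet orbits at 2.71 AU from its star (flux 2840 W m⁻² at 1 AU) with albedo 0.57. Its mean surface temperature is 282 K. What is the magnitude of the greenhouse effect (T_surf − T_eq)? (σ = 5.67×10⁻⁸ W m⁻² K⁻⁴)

ΔT ≈ 117.4 K

S = 2840/2.71² = 386.7 W m⁻².
T_eq = [S(1−A)/(4σ)]^(1/4) = [386.7×0.43/(4×5.67×10⁻⁸)]^(1/4) = 164.6 K.
ΔT = T_surf − T_eq = 282 − 164.6.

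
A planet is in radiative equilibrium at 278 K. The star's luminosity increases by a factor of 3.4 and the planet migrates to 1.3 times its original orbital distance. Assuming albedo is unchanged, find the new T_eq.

T_eq ∝ L^(1/4) · d^(−1/2).
T′ = 278 × 3.4^(1/4) / 1.3^(1/2) = 331 K.

T_eq ≈ 331 K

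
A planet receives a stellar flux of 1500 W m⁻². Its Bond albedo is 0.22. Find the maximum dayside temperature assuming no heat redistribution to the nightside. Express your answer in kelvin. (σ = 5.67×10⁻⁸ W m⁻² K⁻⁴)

T_ss ≈ 379 K

With no redistribution each surface element balances locally: S(1−A) = σT⁴.
T = [1500 × 0.78 / 5.67×10⁻⁸]^(1/4) = (2.06×10¹⁰)^(1/4) = 379 K.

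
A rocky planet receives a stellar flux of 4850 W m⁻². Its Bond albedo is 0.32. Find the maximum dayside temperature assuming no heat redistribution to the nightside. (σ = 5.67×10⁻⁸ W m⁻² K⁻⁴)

With no redistribution each surface element balances locally: S(1−A) = σT⁴.
T = [4850 × 0.68 / 5.67×10⁻⁸]^(1/4) = (5.82×10¹⁰)^(1/4) = 491 K.

T_ss ≈ 491 K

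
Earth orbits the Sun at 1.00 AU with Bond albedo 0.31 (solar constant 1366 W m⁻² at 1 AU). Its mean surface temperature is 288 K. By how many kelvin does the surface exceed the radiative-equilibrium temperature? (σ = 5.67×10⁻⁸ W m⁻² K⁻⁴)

ΔT ≈ 34.1 K

S = 1366/1.00² = 1366 W m⁻².
T_eq = [S(1−A)/(4σ)]^(1/4) = [1366×0.69/(4×5.67×10⁻⁸)]^(1/4) = 253.9 K.
ΔT = T_surf − T_eq = 288 − 253.9.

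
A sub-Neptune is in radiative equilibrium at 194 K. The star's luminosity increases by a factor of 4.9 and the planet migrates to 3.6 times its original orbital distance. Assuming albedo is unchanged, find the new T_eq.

T_eq ≈ 152 K

T_eq ∝ L^(1/4) · d^(−1/2).
T′ = 194 × 4.9^(1/4) / 3.6^(1/2) = 152 K.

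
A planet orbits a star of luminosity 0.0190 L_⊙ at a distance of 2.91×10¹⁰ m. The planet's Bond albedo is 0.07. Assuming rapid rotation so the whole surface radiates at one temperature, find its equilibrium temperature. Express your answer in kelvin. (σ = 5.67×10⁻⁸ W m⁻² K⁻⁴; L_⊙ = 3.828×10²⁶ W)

L = 0.0190 × 3.828×10²⁶ = 7.27×10²⁴ W.
Flux: S = L/(4πd²) = 7.27×10²⁴/(4π×(2.91×10¹⁰)²) = 683 W m⁻².
Energy balance: absorbed = emitted ⇒ πR²·S(1−A) = 4πR²·σT_eq⁴, so T_eq⁴ = S(1−A)/(4σ).
T_eq = [683 × 0.93 / (4 × 5.67×10⁻⁸)]^(1/4) = (2.80×10⁹)^(1/4) = 230 K.

T_eq ≈ 230 K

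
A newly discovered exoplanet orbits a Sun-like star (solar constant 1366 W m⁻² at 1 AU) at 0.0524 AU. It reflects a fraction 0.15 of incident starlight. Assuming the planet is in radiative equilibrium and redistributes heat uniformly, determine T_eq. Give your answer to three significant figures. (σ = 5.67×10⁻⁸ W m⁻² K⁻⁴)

T_eq ≈ 1170 K

Flux at 0.0524 AU: S = 1366/0.0524² = 4.97×10⁵ W m⁻².
Energy balance: absorbed = emitted ⇒ πR²·S(1−A) = 4πR²·σT_eq⁴, so T_eq⁴ = S(1−A)/(4σ).
T_eq = [4.97×10⁵ × 0.85 / (4 × 5.67×10⁻⁸)]^(1/4) = (1.86×10¹²)^(1/4) = 1170 K.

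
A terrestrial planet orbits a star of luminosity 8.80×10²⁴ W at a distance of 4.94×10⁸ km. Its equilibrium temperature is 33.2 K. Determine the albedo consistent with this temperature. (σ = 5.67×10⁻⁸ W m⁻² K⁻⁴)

d = 4.94×10⁸ km = 4.94×10¹¹ m.
Flux: S = L/(4πd²) = 8.80×10²⁴/(4π×(4.94×10¹¹)²) = 2.87 W m⁻².
From T_eq⁴ = S(1−A)/(4σ): 1−A = 4σT_eq⁴/S.
1−A = 4 × 5.67×10⁻⁸ × (33.2)⁴ / 2.87 = 0.096.

A ≈ 0.90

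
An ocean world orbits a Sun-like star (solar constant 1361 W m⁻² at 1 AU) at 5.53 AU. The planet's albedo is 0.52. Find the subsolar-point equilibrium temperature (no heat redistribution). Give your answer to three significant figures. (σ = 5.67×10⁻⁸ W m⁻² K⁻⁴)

Flux at 5.53 AU: S = 1361/5.53² = 44.5 W m⁻².
At the subsolar point the surface absorbs S(1−A) and emits σT⁴ per unit area — no factor of 4, since only the local patch is in balance.
T = [44.5 × 0.48 / 5.67×10⁻⁸]^(1/4) = (3.77×10⁸)^(1/4) = 139 K.

T_ss ≈ 139 K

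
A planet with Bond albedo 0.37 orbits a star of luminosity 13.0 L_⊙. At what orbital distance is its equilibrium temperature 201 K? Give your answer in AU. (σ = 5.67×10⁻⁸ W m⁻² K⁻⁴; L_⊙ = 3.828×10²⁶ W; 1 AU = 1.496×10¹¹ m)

L = 13.0 × 3.828×10²⁶ = 4.98×10²⁷ W.
From T_eq⁴ = L(1−A)/(16πσd²): d = √[L(1−A)/(16πσT_eq⁴)].
d = √[4.98×10²⁷ × 0.63 / (16π × 5.67×10⁻⁸ × (201)⁴)] = 8.21×10¹¹ m = 5.49 AU.

d ≈ 5.49 AU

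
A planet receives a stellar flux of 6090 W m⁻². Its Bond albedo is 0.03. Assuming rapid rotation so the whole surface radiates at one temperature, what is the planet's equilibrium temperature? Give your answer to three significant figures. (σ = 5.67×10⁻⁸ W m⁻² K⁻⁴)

Energy balance: absorbed = emitted ⇒ πR²·S(1−A) = 4πR²·σT_eq⁴, so T_eq⁴ = S(1−A)/(4σ).
T_eq = [6090 × 0.97 / (4 × 5.67×10⁻⁸)]^(1/4) = (2.60×10¹⁰)^(1/4) = 402 K.

T_eq ≈ 402 K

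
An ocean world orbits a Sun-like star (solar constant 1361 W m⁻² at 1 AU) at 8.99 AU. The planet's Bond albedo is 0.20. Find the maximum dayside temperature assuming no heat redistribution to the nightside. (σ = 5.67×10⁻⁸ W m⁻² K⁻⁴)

Flux at 8.99 AU: S = 1361/8.99² = 16.8 W m⁻².
With no redistribution each surface element balances locally: S(1−A) = σT⁴.
T = [16.8 × 0.80 / 5.67×10⁻⁸]^(1/4) = (2.38×10⁸)^(1/4) = 124 K.

T_ss ≈ 124 K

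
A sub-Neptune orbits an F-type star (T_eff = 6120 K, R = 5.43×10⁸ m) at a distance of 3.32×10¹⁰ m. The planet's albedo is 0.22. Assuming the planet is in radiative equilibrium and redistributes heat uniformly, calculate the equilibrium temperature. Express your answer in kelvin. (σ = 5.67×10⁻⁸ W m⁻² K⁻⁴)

T_eq ≈ 520 K

L = 4πR_⋆²σT_⋆⁴ = 4π(5.43×10⁸)² × 5.67×10⁻⁸ × (6120)⁴ = 2.95×10²⁶ W.
S = L/(4πd²) = 2.13×10⁴ W m⁻².
Energy balance: absorbed = emitted ⇒ πR²·S(1−A) = 4πR²·σT_eq⁴, so T_eq⁴ = S(1−A)/(4σ).
T_eq = [2.13×10⁴ × 0.78 / (4 × 5.67×10⁻⁸)]^(1/4) = (7.32×10¹⁰)^(1/4) = 520 K.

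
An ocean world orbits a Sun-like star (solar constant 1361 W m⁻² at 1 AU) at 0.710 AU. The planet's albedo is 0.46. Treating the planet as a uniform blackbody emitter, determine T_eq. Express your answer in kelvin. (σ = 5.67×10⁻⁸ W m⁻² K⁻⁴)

T_eq ≈ 283 K

Flux at 0.710 AU: S = 1361/0.710² = 2700 W m⁻².
Energy balance: absorbed = emitted ⇒ πR²·S(1−A) = 4πR²·σT_eq⁴, so T_eq⁴ = S(1−A)/(4σ).
T_eq = [2700 × 0.54 / (4 × 5.67×10⁻⁸)]^(1/4) = (6.43×10⁹)^(1/4) = 283 K.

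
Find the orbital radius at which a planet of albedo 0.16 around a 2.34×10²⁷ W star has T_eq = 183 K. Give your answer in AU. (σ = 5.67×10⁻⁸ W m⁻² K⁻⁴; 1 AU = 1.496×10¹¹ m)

From T_eq⁴ = L(1−A)/(16πσd²): d = √[L(1−A)/(16πσT_eq⁴)].
d = √[2.34×10²⁷ × 0.84 / (16π × 5.67×10⁻⁸ × (183)⁴)] = 7.84×10¹¹ m = 5.24 AU.

d ≈ 5.24 AU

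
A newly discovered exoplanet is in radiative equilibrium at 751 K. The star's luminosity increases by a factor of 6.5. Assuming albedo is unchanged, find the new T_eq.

T_eq ∝ L^(1/4) · d^(−1/2).
T′ = 751 × 6.5^(1/4) = 1200 K.

T_eq ≈ 1200 K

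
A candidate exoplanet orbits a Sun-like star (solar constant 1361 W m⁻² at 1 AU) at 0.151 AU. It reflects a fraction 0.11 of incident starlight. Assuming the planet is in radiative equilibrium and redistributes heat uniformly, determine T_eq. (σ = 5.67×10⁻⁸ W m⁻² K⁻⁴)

T_eq ≈ 696 K

Flux at 0.151 AU: S = 1361/0.151² = 5.97×10⁴ W m⁻².
Energy balance: absorbed = emitted ⇒ πR²·S(1−A) = 4πR²·σT_eq⁴, so T_eq⁴ = S(1−A)/(4σ).
T_eq = [5.97×10⁴ × 0.89 / (4 × 5.67×10⁻⁸)]^(1/4) = (2.34×10¹¹)^(1/4) = 696 K.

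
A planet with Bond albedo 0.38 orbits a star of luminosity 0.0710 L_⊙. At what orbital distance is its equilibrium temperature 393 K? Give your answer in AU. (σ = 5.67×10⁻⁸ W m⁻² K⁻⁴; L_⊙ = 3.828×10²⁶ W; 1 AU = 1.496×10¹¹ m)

L = 0.0710 × 3.828×10²⁶ = 2.72×10²⁵ W.
From T_eq⁴ = L(1−A)/(16πσd²): d = √[L(1−A)/(16πσT_eq⁴)].
d = √[2.72×10²⁵ × 0.62 / (16π × 5.67×10⁻⁸ × (393)⁴)] = 1.57×10¹⁰ m = 0.105 AU.

d ≈ 0.105 AU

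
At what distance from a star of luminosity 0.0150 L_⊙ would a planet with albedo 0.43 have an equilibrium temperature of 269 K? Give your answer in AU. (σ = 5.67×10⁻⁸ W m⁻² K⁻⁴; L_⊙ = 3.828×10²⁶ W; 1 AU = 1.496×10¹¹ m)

L = 0.0150 × 3.828×10²⁶ = 5.74×10²⁴ W.
From T_eq⁴ = L(1−A)/(16πσd²): d = √[L(1−A)/(16πσT_eq⁴)].
d = √[5.74×10²⁴ × 0.57 / (16π × 5.67×10⁻⁸ × (269)⁴)] = 1.48×10¹⁰ m = 0.0990 AU.

d ≈ 0.0990 AU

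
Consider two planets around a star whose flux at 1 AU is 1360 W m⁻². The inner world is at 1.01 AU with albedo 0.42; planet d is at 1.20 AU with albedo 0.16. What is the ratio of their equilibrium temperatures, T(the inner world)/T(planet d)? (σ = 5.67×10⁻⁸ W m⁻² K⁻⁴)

T₁/T₂ ≈ 0.994

T_eq = [S₀(1−A)/(4σd²)]^(1/4), so T ∝ (1−A)^(1/4) / √d.
T₁ = [1360×0.58/(4×5.67×10⁻⁸×1.01²)]^(1/4) = 241.64 K.
T₂ = [1360×0.84/(4×5.67×10⁻⁸×1.20²)]^(1/4) = 243.19 K.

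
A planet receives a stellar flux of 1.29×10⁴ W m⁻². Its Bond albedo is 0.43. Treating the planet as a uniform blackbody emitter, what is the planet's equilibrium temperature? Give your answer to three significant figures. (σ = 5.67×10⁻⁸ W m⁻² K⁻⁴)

Energy balance: absorbed = emitted ⇒ πR²·S(1−A) = 4πR²·σT_eq⁴, so T_eq⁴ = S(1−A)/(4σ).
T_eq = [1.29×10⁴ × 0.57 / (4 × 5.67×10⁻⁸)]^(1/4) = (3.24×10¹⁰)^(1/4) = 424 K.

T_eq ≈ 424 K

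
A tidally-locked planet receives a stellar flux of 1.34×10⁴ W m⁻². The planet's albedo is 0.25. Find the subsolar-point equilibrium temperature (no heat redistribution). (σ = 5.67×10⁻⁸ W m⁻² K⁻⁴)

At the subsolar point the surface absorbs S(1−A) and emits σT⁴ per unit area — no factor of 4, since only the local patch is in balance.
T = [1.34×10⁴ × 0.75 / 5.67×10⁻⁸]^(1/4) = (1.77×10¹¹)^(1/4) = 649 K.

T_ss ≈ 649 K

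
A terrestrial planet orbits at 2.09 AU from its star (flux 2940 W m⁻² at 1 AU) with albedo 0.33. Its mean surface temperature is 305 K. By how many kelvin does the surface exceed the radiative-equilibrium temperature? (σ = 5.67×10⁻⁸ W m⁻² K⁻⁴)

S = 2940/2.09² = 673.1 W m⁻².
T_eq = [S(1−A)/(4σ)]^(1/4) = [673.1×0.67/(4×5.67×10⁻⁸)]^(1/4) = 211.2 K.
ΔT = T_surf − T_eq = 305 − 211.2.

ΔT ≈ 93.8 K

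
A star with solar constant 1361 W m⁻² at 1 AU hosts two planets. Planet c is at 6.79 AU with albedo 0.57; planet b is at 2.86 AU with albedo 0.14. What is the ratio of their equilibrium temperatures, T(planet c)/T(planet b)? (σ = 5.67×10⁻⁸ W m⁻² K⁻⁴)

T₁/T₂ ≈ 0.546

T_eq = [S₀(1−A)/(4σd²)]^(1/4), so T ∝ (1−A)^(1/4) / √d.
T₁ = [1361×0.43/(4×5.67×10⁻⁸×6.79²)]^(1/4) = 86.49 K.
T₂ = [1361×0.86/(4×5.67×10⁻⁸×2.86²)]^(1/4) = 158.49 K.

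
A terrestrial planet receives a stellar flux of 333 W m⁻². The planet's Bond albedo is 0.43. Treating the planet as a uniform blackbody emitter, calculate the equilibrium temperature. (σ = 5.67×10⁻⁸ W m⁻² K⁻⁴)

Energy balance: absorbed = emitted ⇒ πR²·S(1−A) = 4πR²·σT_eq⁴, so T_eq⁴ = S(1−A)/(4σ).
T_eq = [333 × 0.57 / (4 × 5.67×10⁻⁸)]^(1/4) = (8.37×10⁸)^(1/4) = 170 K.

T_eq ≈ 170 K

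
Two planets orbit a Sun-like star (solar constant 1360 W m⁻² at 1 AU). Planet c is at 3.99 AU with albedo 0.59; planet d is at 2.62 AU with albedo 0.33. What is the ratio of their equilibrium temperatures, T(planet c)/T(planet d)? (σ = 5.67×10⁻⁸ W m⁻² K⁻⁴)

T_eq = [S₀(1−A)/(4σd²)]^(1/4), so T ∝ (1−A)^(1/4) / √d.
T₁ = [1360×0.41/(4×5.67×10⁻⁸×3.99²)]^(1/4) = 111.48 K.
T₂ = [1360×0.67/(4×5.67×10⁻⁸×2.62²)]^(1/4) = 155.54 K.

T₁/T₂ ≈ 0.717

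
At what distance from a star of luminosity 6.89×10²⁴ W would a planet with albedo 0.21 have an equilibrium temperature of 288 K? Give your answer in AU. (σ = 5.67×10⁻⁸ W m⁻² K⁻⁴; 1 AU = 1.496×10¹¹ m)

From T_eq⁴ = L(1−A)/(16πσd²): d = √[L(1−A)/(16πσT_eq⁴)].
d = √[6.89×10²⁴ × 0.79 / (16π × 5.67×10⁻⁸ × (288)⁴)] = 1.67×10¹⁰ m = 0.111 AU.

d ≈ 0.111 AU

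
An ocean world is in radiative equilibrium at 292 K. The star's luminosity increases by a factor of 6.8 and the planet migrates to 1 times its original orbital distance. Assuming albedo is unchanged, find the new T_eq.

T_eq ∝ L^(1/4) · d^(−1/2).
T′ = 292 × 6.8^(1/4) / 1^(1/2) = 472 K.

T_eq ≈ 472 K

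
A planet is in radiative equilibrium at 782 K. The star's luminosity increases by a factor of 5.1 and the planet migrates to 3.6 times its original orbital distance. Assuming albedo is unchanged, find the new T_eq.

T_eq ≈ 619 K

T_eq ∝ L^(1/4) · d^(−1/2).
T′ = 782 × 5.1^(1/4) / 3.6^(1/2) = 619 K.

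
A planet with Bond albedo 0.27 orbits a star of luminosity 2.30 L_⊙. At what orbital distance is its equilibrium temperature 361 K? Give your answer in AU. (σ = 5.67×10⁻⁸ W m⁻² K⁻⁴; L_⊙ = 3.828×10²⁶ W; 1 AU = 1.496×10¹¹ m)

L = 2.30 × 3.828×10²⁶ = 8.80×10²⁶ W.
From T_eq⁴ = L(1−A)/(16πσd²): d = √[L(1−A)/(16πσT_eq⁴)].
d = √[8.80×10²⁶ × 0.73 / (16π × 5.67×10⁻⁸ × (361)⁴)] = 1.15×10¹¹ m = 0.770 AU.

d ≈ 0.770 AU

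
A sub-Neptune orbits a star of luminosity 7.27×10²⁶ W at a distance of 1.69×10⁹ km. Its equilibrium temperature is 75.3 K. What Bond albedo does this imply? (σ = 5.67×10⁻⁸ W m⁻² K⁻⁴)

A ≈ 0.64

d = 1.69×10⁹ km = 1.69×10¹² m.
Flux: S = L/(4πd²) = 7.27×10²⁶/(4π×(1.69×10¹²)²) = 20.3 W m⁻².
From T_eq⁴ = S(1−A)/(4σ): 1−A = 4σT_eq⁴/S.
1−A = 4 × 5.67×10⁻⁸ × (75.3)⁴ / 20.3 = 0.360.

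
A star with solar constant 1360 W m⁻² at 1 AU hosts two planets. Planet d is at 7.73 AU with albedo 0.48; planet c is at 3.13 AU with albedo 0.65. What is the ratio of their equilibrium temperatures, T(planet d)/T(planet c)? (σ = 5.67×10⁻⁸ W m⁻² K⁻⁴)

T_eq = [S₀(1−A)/(4σd²)]^(1/4), so T ∝ (1−A)^(1/4) / √d.
T₁ = [1360×0.52/(4×5.67×10⁻⁸×7.73²)]^(1/4) = 84.99 K.
T₂ = [1360×0.35/(4×5.67×10⁻⁸×3.13²)]^(1/4) = 120.98 K.

T₁/T₂ ≈ 0.703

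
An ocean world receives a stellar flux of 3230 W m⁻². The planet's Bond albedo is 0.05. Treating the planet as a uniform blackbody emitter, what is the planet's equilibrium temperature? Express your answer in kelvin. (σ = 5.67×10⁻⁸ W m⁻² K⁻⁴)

Energy balance: absorbed = emitted ⇒ πR²·S(1−A) = 4πR²·σT_eq⁴, so T_eq⁴ = S(1−A)/(4σ).
T_eq = [3230 × 0.95 / (4 × 5.67×10⁻⁸)]^(1/4) = (1.35×10¹⁰)^(1/4) = 341 K.

T_eq ≈ 341 K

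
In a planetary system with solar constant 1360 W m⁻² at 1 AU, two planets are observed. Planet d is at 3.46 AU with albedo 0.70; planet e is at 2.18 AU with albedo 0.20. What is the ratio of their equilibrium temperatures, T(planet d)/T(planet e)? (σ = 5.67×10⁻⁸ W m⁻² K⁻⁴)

T₁/T₂ ≈ 0.621

T_eq = [S₀(1−A)/(4σd²)]^(1/4), so T ∝ (1−A)^(1/4) / √d.
T₁ = [1360×0.30/(4×5.67×10⁻⁸×3.46²)]^(1/4) = 110.72 K.
T₂ = [1360×0.80/(4×5.67×10⁻⁸×2.18²)]^(1/4) = 178.25 K.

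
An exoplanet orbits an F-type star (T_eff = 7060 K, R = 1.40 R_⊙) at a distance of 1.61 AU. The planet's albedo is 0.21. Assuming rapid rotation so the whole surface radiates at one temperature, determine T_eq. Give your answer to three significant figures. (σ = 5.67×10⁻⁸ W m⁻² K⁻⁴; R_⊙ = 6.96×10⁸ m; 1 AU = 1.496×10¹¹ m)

R_⋆ = 1.40 × 6.96×10⁸ = 9.74×10⁸ m.
d = 1.61 AU = 2.41×10¹¹ m.
L = 4πR_⋆²σT_⋆⁴ = 4π(9.74×10⁸)² × 5.67×10⁻⁸ × (7060)⁴ = 1.68×10²⁷ W.
S = L/(4πd²) = 2310 W m⁻².
Energy balance: absorbed = emitted ⇒ πR²·S(1−A) = 4πR²·σT_eq⁴, so T_eq⁴ = S(1−A)/(4σ).
T_eq = [2310 × 0.79 / (4 × 5.67×10⁻⁸)]^(1/4) = (8.03×10⁹)^(1/4) = 299 K.

T_eq ≈ 299 K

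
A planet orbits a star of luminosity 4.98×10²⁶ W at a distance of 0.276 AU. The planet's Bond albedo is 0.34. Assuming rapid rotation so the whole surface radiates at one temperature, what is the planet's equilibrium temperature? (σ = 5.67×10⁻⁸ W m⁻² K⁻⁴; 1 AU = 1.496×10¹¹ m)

d = 0.276 AU = 4.13×10¹⁰ m.
Flux: S = L/(4πd²) = 4.98×10²⁶/(4π×(4.13×10¹⁰)²) = 2.32×10⁴ W m⁻².
Energy balance: absorbed = emitted ⇒ πR²·S(1−A) = 4πR²·σT_eq⁴, so T_eq⁴ = S(1−A)/(4σ).
T_eq = [2.32×10⁴ × 0.66 / (4 × 5.67×10⁻⁸)]^(1/4) = (6.76×10¹⁰)^(1/4) = 510 K.

T_eq ≈ 510 K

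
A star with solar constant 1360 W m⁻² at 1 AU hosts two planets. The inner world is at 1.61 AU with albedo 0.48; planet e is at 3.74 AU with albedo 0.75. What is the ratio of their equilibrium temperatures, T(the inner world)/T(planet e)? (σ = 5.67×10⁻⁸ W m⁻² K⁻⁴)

T_eq = [S₀(1−A)/(4σd²)]^(1/4), so T ∝ (1−A)^(1/4) / √d.
T₁ = [1360×0.52/(4×5.67×10⁻⁸×1.61²)]^(1/4) = 186.24 K.
T₂ = [1360×0.25/(4×5.67×10⁻⁸×3.74²)]^(1/4) = 101.75 K.

T₁/T₂ ≈ 1.830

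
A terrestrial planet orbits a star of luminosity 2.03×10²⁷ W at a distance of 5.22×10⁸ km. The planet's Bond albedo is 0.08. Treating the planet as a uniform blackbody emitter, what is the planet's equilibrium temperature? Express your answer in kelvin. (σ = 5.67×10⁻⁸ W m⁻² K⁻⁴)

T_eq ≈ 221 K

d = 5.22×10⁸ km = 5.22×10¹¹ m.
Flux: S = L/(4πd²) = 2.03×10²⁷/(4π×(5.22×10¹¹)²) = 593 W m⁻².
Energy balance: absorbed = emitted ⇒ πR²·S(1−A) = 4πR²·σT_eq⁴, so T_eq⁴ = S(1−A)/(4σ).
T_eq = [593 × 0.92 / (4 × 5.67×10⁻⁸)]^(1/4) = (2.40×10⁹)^(1/4) = 221 K.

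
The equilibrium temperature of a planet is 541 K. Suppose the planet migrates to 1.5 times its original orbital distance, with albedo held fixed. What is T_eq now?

T_eq ∝ L^(1/4) · d^(−1/2).
T′ = 541 / 1.5^(1/2) = 442 K.

T_eq ≈ 442 K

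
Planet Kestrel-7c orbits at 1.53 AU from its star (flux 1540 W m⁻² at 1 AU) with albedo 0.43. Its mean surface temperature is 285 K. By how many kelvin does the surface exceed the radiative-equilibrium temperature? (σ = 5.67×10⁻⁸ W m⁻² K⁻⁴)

ΔT ≈ 83.4 K

S = 1540/1.53² = 657.9 W m⁻².
T_eq = [S(1−A)/(4σ)]^(1/4) = [657.9×0.57/(4×5.67×10⁻⁸)]^(1/4) = 201.6 K.
ΔT = T_surf − T_eq = 285 − 201.6.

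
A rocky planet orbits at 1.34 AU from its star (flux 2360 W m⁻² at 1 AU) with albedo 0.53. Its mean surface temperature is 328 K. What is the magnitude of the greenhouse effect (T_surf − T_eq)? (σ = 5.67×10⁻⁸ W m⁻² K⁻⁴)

S = 2360/1.34² = 1314 W m⁻².
T_eq = [S(1−A)/(4σ)]^(1/4) = [1314×0.47/(4×5.67×10⁻⁸)]^(1/4) = 228.4 K.
ΔT = T_surf − T_eq = 328 − 228.4.

ΔT ≈ 99.6 K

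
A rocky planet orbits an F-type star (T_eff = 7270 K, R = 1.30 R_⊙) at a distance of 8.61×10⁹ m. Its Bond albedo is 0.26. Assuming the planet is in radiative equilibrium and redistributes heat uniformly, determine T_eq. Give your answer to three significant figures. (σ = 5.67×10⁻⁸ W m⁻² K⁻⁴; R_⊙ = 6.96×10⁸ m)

R_⋆ = 1.30 × 6.96×10⁸ = 9.05×10⁸ m.
L = 4πR_⋆²σT_⋆⁴ = 4π(9.05×10⁸)² × 5.67×10⁻⁸ × (7270)⁴ = 1.63×10²⁷ W.
S = L/(4πd²) = 1.75×10⁶ W m⁻².
Energy balance: absorbed = emitted ⇒ πR²·S(1−A) = 4πR²·σT_eq⁴, so T_eq⁴ = S(1−A)/(4σ).
T_eq = [1.75×10⁶ × 0.74 / (4 × 5.67×10⁻⁸)]^(1/4) = (5.71×10¹²)^(1/4) = 1550 K.

T_eq ≈ 1550 K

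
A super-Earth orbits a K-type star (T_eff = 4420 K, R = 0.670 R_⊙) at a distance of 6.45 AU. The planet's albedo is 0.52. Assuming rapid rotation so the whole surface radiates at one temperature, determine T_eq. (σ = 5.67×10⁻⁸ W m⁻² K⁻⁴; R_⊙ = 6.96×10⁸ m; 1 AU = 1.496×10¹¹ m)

R_⋆ = 0.670 × 6.96×10⁸ = 4.66×10⁸ m.
d = 6.45 AU = 9.65×10¹¹ m.
L = 4πR_⋆²σT_⋆⁴ = 4π(4.66×10⁸)² × 5.67×10⁻⁸ × (4420)⁴ = 5.91×10²⁵ W.
S = L/(4πd²) = 5.05 W m⁻².
Energy balance: absorbed = emitted ⇒ πR²·S(1−A) = 4πR²·σT_eq⁴, so T_eq⁴ = S(1−A)/(4σ).
T_eq = [5.05 × 0.48 / (4 × 5.67×10⁻⁸)]^(1/4) = (1.07×10⁷)^(1/4) = 57.2 K.

T_eq ≈ 57.2 K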